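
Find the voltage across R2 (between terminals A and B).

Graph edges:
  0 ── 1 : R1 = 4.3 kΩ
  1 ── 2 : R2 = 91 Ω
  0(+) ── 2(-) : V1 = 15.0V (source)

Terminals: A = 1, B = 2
R1 and R2 are in series across V1 (node 0 → node 1 → node 2), and the output A–B is taken across R2, so this is a voltage divider.
Series current: I = V1/(R1 + R2) = 15/(4300 + 91) = 15/4391 = 0.003416 A
V_R2 = I × R2 = V1 × R2/(R1 + R2) = 15 × 91/4391 = 0.3109 V

Final answer: 0.3109 V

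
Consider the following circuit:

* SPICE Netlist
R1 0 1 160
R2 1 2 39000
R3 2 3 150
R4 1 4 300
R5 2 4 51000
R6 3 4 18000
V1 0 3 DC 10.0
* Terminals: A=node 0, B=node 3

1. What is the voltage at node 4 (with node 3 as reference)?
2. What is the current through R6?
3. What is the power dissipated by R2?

Nodal analysis, taking node 3 as the 0 V reference.
Source V1 fixes V_0 = 10 V.
KCL at each unknown node (sum of currents leaving = 0; resistances in Ω):
  Node 1: (V_1 - 10)/160 + (V_1 - V_2)/39000 + (V_1 - V_4)/300 = 0
  Node 2: (V_2 - V_1)/39000 + (V_2 - 0)/150 + (V_2 - V_4)/51000 = 0
  Node 4: (V_4 - V_1)/300 + (V_4 - V_2)/51000 + (V_4 - 0)/18000 = 0
Collecting terms (coefficients in siemens):
  0.009609·V_1 - 0.00002564·V_2 - 0.003333·V_4 = 0.0625
  0.006712·V_2 - 0.00002564·V_1 - 0.00001961·V_4 = 0
  0.003408·V_4 - 0.003333·V_1 - 0.00001961·V_2 = 0
Solving these 3 simultaneous equations (Gaussian elimination) gives:
  V_1 = 9.844 V, V_2 = 0.06573 V, V_4 = 9.628 V
Part 1:
  Read off the nodal solution: V_4 = 9.628 V
Part 2:
  I_R6 = (V_3 - V_4)/R6 = (0 - 9.628)/18000 = -0.0005349 A
  Magnitude: I_R6 = 0.0005349 A
Part 3:
  I_R2 = (V_1 - V_2)/R2 = (9.844 - 0.06573)/39000 = 0.0002507 A
  P_R2 = I_R2² × R2 = (0.0002507)² × 39000 = 0.002452 W

Final answers:
1. V_4 = 9.628 V
2. I_R6 = 0.0005349 A
3. P_R2 = 0.002452 W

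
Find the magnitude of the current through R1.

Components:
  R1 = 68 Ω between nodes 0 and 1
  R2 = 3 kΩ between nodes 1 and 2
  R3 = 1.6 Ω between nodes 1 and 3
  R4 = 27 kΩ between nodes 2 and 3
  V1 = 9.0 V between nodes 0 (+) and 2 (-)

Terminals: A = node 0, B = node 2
Nodal analysis, taking node 2 as the 0 V reference.
Source V1 fixes V_0 = 9 V.
KCL at each unknown node (sum of currents leaving = 0; resistances in Ω):
  Node 1: (V_1 - 9)/68 + (V_1 - 0)/3000 + (V_1 - V_3)/1.6 = 0
  Node 3: (V_3 - V_1)/1.6 + (V_3 - 0)/27000 = 0
Collecting terms (coefficients in siemens):
  0.64·V_1 - 0.625·V_3 = 0.1324
  0.625·V_3 - 0.625·V_1 = 0
Determinant D = (0.64)(0.625) - (-0.625)(-0.625) = 0.009423
V_1 = [(0.1324)(0.625) - (-0.625)(0)]/D = 8.779 V
V_3 = [(0.64)(0) - (0.1324)(-0.625)]/D = 8.778 V
I_R1 = (V_0 - V_1)/R1 = (9 - 8.779)/68 = 0.003251 A
|I_R1| = 0.003251 A

Final answer: |I_R1| = 0.003251 A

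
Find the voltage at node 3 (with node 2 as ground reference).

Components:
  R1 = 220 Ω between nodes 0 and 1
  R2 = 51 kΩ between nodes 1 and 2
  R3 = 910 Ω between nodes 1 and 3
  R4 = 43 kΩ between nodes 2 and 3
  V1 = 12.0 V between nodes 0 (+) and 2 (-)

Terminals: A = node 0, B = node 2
Nodal analysis, taking node 2 as the 0 V reference.
Source V1 fixes V_0 = 12 V.
KCL at each unknown node (sum of currents leaving = 0; resistances in Ω):
  Node 1: (V_1 - 12)/220 + (V_1 - 0)/51000 + (V_1 - V_3)/910 = 0
  Node 3: (V_3 - V_1)/910 + (V_3 - 0)/43000 = 0
Collecting terms (coefficients in siemens):
  0.005664·V_1 - 0.001099·V_3 = 0.05455
  0.001122·V_3 - 0.001099·V_1 = 0
Determinant D = (0.005664)(0.001122) - (-0.001099)(-0.001099) = 0.000005148
V_1 = [(0.05455)(0.001122) - (-0.001099)(0)]/D = 11.89 V
V_3 = [(0.005664)(0) - (0.05455)(-0.001099)]/D = 11.64 V
The requested potential is V_3 = 11.64 V.

Final answer: V_3 = 11.64 V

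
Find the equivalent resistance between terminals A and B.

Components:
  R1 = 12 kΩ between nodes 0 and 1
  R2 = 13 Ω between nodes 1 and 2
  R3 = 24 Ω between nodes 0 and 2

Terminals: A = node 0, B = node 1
Reduce the network between node 0 (A) and node 1 (B) by series/parallel combination:
  Rs1 = R3 + R2 (series, joined only at node 2) = 24 + 13 = 37 Ω
  Rp1 = R1 ‖ Rs1 (parallel, both between nodes 0 and 1) = 1/(1/12000 + 1/37) = 36.89 Ω
R_eq = 36.89 Ω

Final answer: 36.89 Ω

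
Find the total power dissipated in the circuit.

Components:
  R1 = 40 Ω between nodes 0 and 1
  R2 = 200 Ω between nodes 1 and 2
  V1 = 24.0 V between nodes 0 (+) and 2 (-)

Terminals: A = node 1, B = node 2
Nodal analysis, taking node 2 as the 0 V reference.
Source V1 fixes V_0 = 24 V.
KCL at each unknown node (sum of currents leaving = 0; resistances in Ω):
  Node 1: (V_1 - 24)/40 + (V_1 - 0)/200 = 0
Collecting terms: 0.03 × V_1 = 0.6  =>  V_1 = 20 V
Power in each resistor, P = (ΔV)²/R:
  P_R1 = (24 - 20)²/40 = 0.4 W
  P_R2 = (20 - 0)²/200 = 2 W
P_total = P_R1 + P_R2 = 2.4 W

Final answer: 2.4 W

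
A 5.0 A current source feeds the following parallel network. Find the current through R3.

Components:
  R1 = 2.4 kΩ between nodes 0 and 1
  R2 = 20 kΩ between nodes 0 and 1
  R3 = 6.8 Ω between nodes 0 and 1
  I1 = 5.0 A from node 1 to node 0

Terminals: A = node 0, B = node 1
All resistors sit directly between nodes 0 and 1, so they are in parallel and share one voltage V; the full source current 5 A splits among them.
1/R_par = 1/2400 + 1/20000 + 1/6.8 = 0.1475 S  =>  R_par = 6.778 Ω
V = I × R_par = 5 × 6.778 = 33.89 V
I_R3 = V/R3 = 33.89/6.8 = 4.984 A

Final answer: 4.984 A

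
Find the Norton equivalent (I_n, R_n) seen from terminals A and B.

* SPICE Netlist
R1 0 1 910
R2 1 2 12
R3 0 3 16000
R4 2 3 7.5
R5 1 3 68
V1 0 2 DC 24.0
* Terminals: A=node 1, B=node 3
Find the Thévenin equivalent first; then I_n = V_th/R_th and R_n = R_th.
Step 1 — V_th is the open-circuit voltage V_A - V_B (nothing connected across the terminals).
Nodal analysis, taking node 2 as the 0 V reference.
Source V1 fixes V_0 = 24 V.
KCL at each unknown node (sum of currents leaving = 0; resistances in Ω):
  Node 1: (V_1 - 24)/910 + (V_1 - 0)/12 + (V_1 - V_3)/68 = 0
  Node 3: (V_3 - 24)/16000 + (V_3 - 0)/7.5 + (V_3 - V_1)/68 = 0
Collecting terms (coefficients in siemens):
  0.09914·V_1 - 0.01471·V_3 = 0.02637
  0.1481·V_3 - 0.01471·V_1 = 0.0015
Determinant D = (0.09914)(0.1481) - (-0.01471)(-0.01471) = 0.01447
V_1 = [(0.02637)(0.1481) - (-0.01471)(0.0015)]/D = 0.2715 V
V_3 = [(0.09914)(0.0015) - (0.02637)(-0.01471)]/D = 0.03709 V
V_th = V_1 - V_3 = 0.2715 - 0.03709 = 0.2344 V
Step 2 — R_th: zero the source — replace V1 by a short circuit (node 2 merges into node 0) — and find the resistance seen between A (node 1) and B (node 3).
Reduce the network between node 1 (A) and node 3 (B) by series/parallel combination:
  Rp1 = R1 ‖ R2 (parallel, both between nodes 0 and 1) = 1/(1/910 + 1/12) = 11.84 Ω
  Rp2 = R3 ‖ R4 (parallel, both between nodes 0 and 3) = 1/(1/16000 + 1/7.5) = 7.496 Ω
  Rs1 = Rp1 + Rp2 (series, joined only at node 0) = 11.84 + 7.496 = 19.34 Ω
  Rp3 = R5 ‖ Rs1 (parallel, both between nodes 1 and 3) = 1/(1/68 + 1/19.34) = 15.06 Ω
R_th = 15.06 Ω
I_n = V_th/R_th = 0.2344/15.06 = 0.01557 A, and R_n = R_th = 15.06 Ω

Final answer: I_n = 0.01557 A, R_n = 15.06 Ω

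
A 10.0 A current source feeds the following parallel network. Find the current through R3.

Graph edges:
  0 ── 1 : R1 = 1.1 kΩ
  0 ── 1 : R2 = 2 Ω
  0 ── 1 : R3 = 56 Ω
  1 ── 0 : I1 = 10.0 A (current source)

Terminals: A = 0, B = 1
All resistors sit directly between nodes 0 and 1, so they are in parallel and share one voltage V; the full source current 10 A splits among them.
1/R_par = 1/1100 + 1/2 + 1/56 = 0.5188 S  =>  R_par = 1.928 Ω
V = I × R_par = 10 × 1.928 = 19.28 V
I_R3 = V/R3 = 19.28/56 = 0.3442 A

Final answer: 0.3442 A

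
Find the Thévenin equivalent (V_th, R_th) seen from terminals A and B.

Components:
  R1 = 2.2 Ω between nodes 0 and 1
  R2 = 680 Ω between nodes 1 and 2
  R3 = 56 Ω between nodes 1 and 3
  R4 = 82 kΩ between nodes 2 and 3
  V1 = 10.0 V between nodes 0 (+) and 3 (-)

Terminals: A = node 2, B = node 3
Step 1 — V_th is the open-circuit voltage V_A - V_B (nothing connected across the terminals).
Nodal analysis, taking node 3 as the 0 V reference.
Source V1 fixes V_0 = 10 V.
KCL at each unknown node (sum of currents leaving = 0; resistances in Ω):
  Node 1: (V_1 - 10)/2.2 + (V_1 - V_2)/680 + (V_1 - 0)/56 = 0
  Node 2: (V_2 - V_1)/680 + (V_2 - 0)/82000 = 0
Collecting terms (coefficients in siemens):
  0.4739·V_1 - 0.001471·V_2 = 4.545
  0.001483·V_2 - 0.001471·V_1 = 0
Determinant D = (0.4739)(0.001483) - (-0.001471)(-0.001471) = 0.0007005
V_1 = [(4.545)(0.001483) - (-0.001471)(0)]/D = 9.622 V
V_2 = [(0.4739)(0) - (4.545)(-0.001471)]/D = 9.543 V
V_th = V_2 - V_3 = 9.543 - 0 = 9.543 V
Step 2 — R_th: zero the source — replace V1 by a short circuit (node 3 merges into node 0) — and find the resistance seen between A (node 2) and B (node 0).
Reduce the network between node 2 (A) and node 0 (B) by series/parallel combination:
  Rp1 = R1 ‖ R3 (parallel, both between nodes 0 and 1) = 1/(1/2.2 + 1/56) = 2.117 Ω
  Rs1 = R2 + Rp1 (series, joined only at node 1) = 680 + 2.117 = 682.1 Ω
  Rp2 = R4 ‖ Rs1 (parallel, both between nodes 0 and 2) = 1/(1/82000 + 1/682.1) = 676.5 Ω
R_th = 676.5 Ω

Final answer: V_th = 9.543 V, R_th = 676.5 Ω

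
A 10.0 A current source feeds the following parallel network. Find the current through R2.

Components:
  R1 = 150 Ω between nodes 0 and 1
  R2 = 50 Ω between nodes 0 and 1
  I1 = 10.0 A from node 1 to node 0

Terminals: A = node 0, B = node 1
All resistors sit directly between nodes 0 and 1, so they are in parallel and share one voltage V; the full source current 10 A splits among them.
1/R_par = 1/150 + 1/50 = 0.02667 S  =>  R_par = 37.5 Ω
V = I × R_par = 10 × 37.5 = 375 V
I_R2 = V/R2 = 375/50 = 7.5 A

Final answer: 7.5 A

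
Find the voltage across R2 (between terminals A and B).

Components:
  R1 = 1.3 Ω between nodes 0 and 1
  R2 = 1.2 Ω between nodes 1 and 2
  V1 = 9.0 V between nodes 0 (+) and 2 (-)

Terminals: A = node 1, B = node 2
R1 and R2 are in series across V1 (node 0 → node 1 → node 2), and the output A–B is taken across R2, so this is a voltage divider.
Series current: I = V1/(R1 + R2) = 9/(1.3 + 1.2) = 9/2.5 = 3.6 A
V_R2 = I × R2 = V1 × R2/(R1 + R2) = 9 × 1.2/2.5 = 4.32 V

Final answer: 4.32 V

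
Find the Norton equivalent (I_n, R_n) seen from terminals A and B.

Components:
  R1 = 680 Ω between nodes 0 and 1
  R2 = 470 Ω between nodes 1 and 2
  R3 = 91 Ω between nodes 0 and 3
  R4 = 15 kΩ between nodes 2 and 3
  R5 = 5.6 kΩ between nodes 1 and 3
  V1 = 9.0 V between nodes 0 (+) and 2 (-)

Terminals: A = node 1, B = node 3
Find the Thévenin equivalent first; then I_n = V_th/R_th and R_n = R_th.
Step 1 — V_th is the open-circuit voltage V_A - V_B (nothing connected across the terminals).
Nodal analysis, taking node 2 as the 0 V reference.
Source V1 fixes V_0 = 9 V.
KCL at each unknown node (sum of currents leaving = 0; resistances in Ω):
  Node 1: (V_1 - 9)/680 + (V_1 - 0)/470 + (V_1 - V_3)/5600 = 0
  Node 3: (V_3 - 9)/91 + (V_3 - 0)/15000 + (V_3 - V_1)/5600 = 0
Collecting terms (coefficients in siemens):
  0.003777·V_1 - 0.0001786·V_3 = 0.01324
  0.01123·V_3 - 0.0001786·V_1 = 0.0989
Determinant D = (0.003777)(0.01123) - (-0.0001786)(-0.0001786) = 0.0000424
V_1 = [(0.01324)(0.01123) - (-0.0001786)(0.0989)]/D = 3.924 V
V_3 = [(0.003777)(0.0989) - (0.01324)(-0.0001786)]/D = 8.866 V
V_th = V_1 - V_3 = 3.924 - 8.866 = -4.942 V
Step 2 — R_th: zero the source — replace V1 by a short circuit (node 2 merges into node 0) — and find the resistance seen between A (node 1) and B (node 3).
Reduce the network between node 1 (A) and node 3 (B) by series/parallel combination:
  Rp1 = R1 ‖ R2 (parallel, both between nodes 0 and 1) = 1/(1/680 + 1/470) = 277.9 Ω
  Rp2 = R3 ‖ R4 (parallel, both between nodes 0 and 3) = 1/(1/91 + 1/15000) = 90.45 Ω
  Rs1 = Rp1 + Rp2 (series, joined only at node 0) = 277.9 + 90.45 = 368.4 Ω
  Rp3 = R5 ‖ Rs1 (parallel, both between nodes 1 and 3) = 1/(1/5600 + 1/368.4) = 345.6 Ω
R_th = 345.6 Ω
I_n = V_th/R_th = -4.942/345.6 = -0.0143 A, and R_n = R_th = 345.6 Ω

Final answer: I_n = -0.0143 A, R_n = 345.6 Ω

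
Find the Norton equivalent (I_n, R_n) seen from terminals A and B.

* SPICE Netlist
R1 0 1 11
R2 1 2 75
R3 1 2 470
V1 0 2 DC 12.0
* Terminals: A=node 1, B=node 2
Find the Thévenin equivalent first; then I_n = V_th/R_th and R_n = R_th.
Step 1 — V_th is the open-circuit voltage V_A - V_B (nothing connected across the terminals).
Nodal analysis, taking node 2 as the 0 V reference.
Source V1 fixes V_0 = 12 V.
KCL at each unknown node (sum of currents leaving = 0; resistances in Ω):
  Node 1: (V_1 - 12)/11 + (V_1 - 0)/75 + (V_1 - 0)/470 = 0
Collecting terms: 0.1064 × V_1 = 1.091  =>  V_1 = 10.26 V
V_th = V_1 - V_2 = 10.26 - 0 = 10.26 V
Step 2 — R_th: zero the source — replace V1 by a short circuit (node 2 merges into node 0) — and find the resistance seen between A (node 1) and B (node 0).
Reduce the network between node 1 (A) and node 0 (B) by series/parallel combination:
  Rp1 = R1 ‖ R2 ‖ R3 (parallel, all between nodes 0 and 1) = 1/(1/11 + 1/75 + 1/470) = 9.401 Ω
R_th = 9.401 Ω
I_n = V_th/R_th = 10.26/9.401 = 1.091 A, and R_n = R_th = 9.401 Ω

Final answer: I_n = 1.091 A, R_n = 9.401 Ω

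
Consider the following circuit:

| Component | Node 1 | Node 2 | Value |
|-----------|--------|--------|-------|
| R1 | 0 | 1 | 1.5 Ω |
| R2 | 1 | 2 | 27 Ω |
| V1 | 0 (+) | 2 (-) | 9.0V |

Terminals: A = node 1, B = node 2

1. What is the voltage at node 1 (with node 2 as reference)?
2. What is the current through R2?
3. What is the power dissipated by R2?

Nodal analysis, taking node 2 as the 0 V reference.
Source V1 fixes V_0 = 9 V.
KCL at each unknown node (sum of currents leaving = 0; resistances in Ω):
  Node 1: (V_1 - 9)/1.5 + (V_1 - 0)/27 = 0
Collecting terms: 0.7037 × V_1 = 6  =>  V_1 = 8.526 V
Part 1:
  Read off the nodal solution: V_1 = 8.526 V
Part 2:
  I_R2 = (V_1 - V_2)/R2 = (8.526 - 0)/27 = 0.3158 A
  Magnitude: I_R2 = 0.3158 A
Part 3:
  I_R2 = (V_1 - V_2)/R2 = (8.526 - 0)/27 = 0.3158 A
  P_R2 = I_R2² × R2 = (0.3158)² × 27 = 2.693 W

Final answers:
1. V_1 = 8.526 V
2. I_R2 = 0.3158 A
3. P_R2 = 2.693 W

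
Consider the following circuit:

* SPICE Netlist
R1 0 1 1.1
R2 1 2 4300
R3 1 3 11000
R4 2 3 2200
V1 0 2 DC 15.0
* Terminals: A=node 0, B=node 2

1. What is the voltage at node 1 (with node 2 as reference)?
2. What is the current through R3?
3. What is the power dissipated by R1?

Nodal analysis, taking node 2 as the 0 V reference.
Source V1 fixes V_0 = 15 V.
KCL at each unknown node (sum of currents leaving = 0; resistances in Ω):
  Node 1: (V_1 - 15)/1.1 + (V_1 - 0)/4300 + (V_1 - V_3)/11000 = 0
  Node 3: (V_3 - V_1)/11000 + (V_3 - 0)/2200 = 0
Collecting terms (coefficients in siemens):
  0.9094·V_1 - 0.00009091·V_3 = 13.64
  0.0005455·V_3 - 0.00009091·V_1 = 0
Determinant D = (0.9094)(0.0005455) - (-0.00009091)(-0.00009091) = 0.000496
V_1 = [(13.64)(0.0005455) - (-0.00009091)(0)]/D = 14.99 V
V_3 = [(0.9094)(0) - (13.64)(-0.00009091)]/D = 2.499 V
Part 1:
  Read off the nodal solution: V_1 = 14.99 V
Part 2:
  I_R3 = (V_1 - V_3)/R3 = (14.99 - 2.499)/11000 = 0.001136 A
  Magnitude: I_R3 = 0.001136 A
Part 3:
  I_R1 = (V_0 - V_1)/R1 = (15 - 14.99)/1.1 = 0.004623 A
  P_R1 = I_R1² × R1 = (0.004623)² × 1.1 = 0.00002351 W

Final answers:
1. V_1 = 14.99 V
2. I_R3 = 0.001136 A
3. P_R1 = 2.351e-05 W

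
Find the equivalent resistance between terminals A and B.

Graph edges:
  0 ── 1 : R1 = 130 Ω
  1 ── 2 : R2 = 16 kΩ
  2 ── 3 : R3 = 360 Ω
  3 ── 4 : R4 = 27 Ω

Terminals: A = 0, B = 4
Reduce the network between node 0 (A) and node 4 (B) by series/parallel combination:
  Rs1 = R1 + R2 (series, joined only at node 1) = 130 + 16000 = 16130 Ω
  Rs2 = R3 + Rs1 (series, joined only at node 2) = 360 + 16130 = 16490 Ω
  Rs3 = R4 + Rs2 (series, joined only at node 3) = 27 + 16490 = 16520 Ω
R_eq = 16.52 kΩ

Final answer: 16.52 kΩ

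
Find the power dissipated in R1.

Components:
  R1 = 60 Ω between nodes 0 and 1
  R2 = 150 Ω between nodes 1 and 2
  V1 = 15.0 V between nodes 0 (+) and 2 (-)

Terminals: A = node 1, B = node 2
Nodal analysis, taking node 2 as the 0 V reference.
Source V1 fixes V_0 = 15 V.
KCL at each unknown node (sum of currents leaving = 0; resistances in Ω):
  Node 1: (V_1 - 15)/60 + (V_1 - 0)/150 = 0
Collecting terms: 0.02333 × V_1 = 0.25  =>  V_1 = 10.71 V
I_R1 = (V_0 - V_1)/R1 = (15 - 10.71)/60 = 0.07143 A
P_R1 = I_R1² × R1 = (0.07143)² × 60 = 0.3061 W

Final answer: 0.3061 W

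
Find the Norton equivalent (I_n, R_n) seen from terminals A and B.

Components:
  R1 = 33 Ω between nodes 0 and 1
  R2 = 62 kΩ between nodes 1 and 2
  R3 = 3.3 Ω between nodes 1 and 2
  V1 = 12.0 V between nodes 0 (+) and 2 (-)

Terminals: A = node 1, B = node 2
Find the Thévenin equivalent first; then I_n = V_th/R_th and R_n = R_th.
Step 1 — V_th is the open-circuit voltage V_A - V_B (nothing connected across the terminals).
Nodal analysis, taking node 2 as the 0 V reference.
Source V1 fixes V_0 = 12 V.
KCL at each unknown node (sum of currents leaving = 0; resistances in Ω):
  Node 1: (V_1 - 12)/33 + (V_1 - 0)/62000 + (V_1 - 0)/3.3 = 0
Collecting terms: 0.3333 × V_1 = 0.3636  =>  V_1 = 1.091 V
V_th = V_1 - V_2 = 1.091 - 0 = 1.091 V
Step 2 — R_th: zero the source — replace V1 by a short circuit (node 2 merges into node 0) — and find the resistance seen between A (node 1) and B (node 0).
Reduce the network between node 1 (A) and node 0 (B) by series/parallel combination:
  Rp1 = R1 ‖ R2 ‖ R3 (parallel, all between nodes 0 and 1) = 1/(1/33 + 1/62000 + 1/3.3) = 3 Ω
R_th = 3 Ω
I_n = V_th/R_th = 1.091/3 = 0.3636 A, and R_n = R_th = 3 Ω

Final answer: I_n = 0.3636 A, R_n = 3 Ω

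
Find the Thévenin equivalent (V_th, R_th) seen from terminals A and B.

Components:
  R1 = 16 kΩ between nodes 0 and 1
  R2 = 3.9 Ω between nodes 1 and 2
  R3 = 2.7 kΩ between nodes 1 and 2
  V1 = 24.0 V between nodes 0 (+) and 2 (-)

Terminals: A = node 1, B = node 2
Step 1 — V_th is the open-circuit voltage V_A - V_B (nothing connected across the terminals).
Nodal analysis, taking node 2 as the 0 V reference.
Source V1 fixes V_0 = 24 V.
KCL at each unknown node (sum of currents leaving = 0; resistances in Ω):
  Node 1: (V_1 - 24)/16000 + (V_1 - 0)/3.9 + (V_1 - 0)/2700 = 0
Collecting terms: 0.2568 × V_1 = 0.0015  =>  V_1 = 0.00584 V
V_th = V_1 - V_2 = 0.00584 - 0 = 0.00584 V
Step 2 — R_th: zero the source — replace V1 by a short circuit (node 2 merges into node 0) — and find the resistance seen between A (node 1) and B (node 0).
Reduce the network between node 1 (A) and node 0 (B) by series/parallel combination:
  Rp1 = R1 ‖ R2 ‖ R3 (parallel, all between nodes 0 and 1) = 1/(1/16000 + 1/3.9 + 1/2700) = 3.893 Ω
R_th = 3.893 Ω

Final answer: V_th = 0.00584 V, R_th = 3.893 Ω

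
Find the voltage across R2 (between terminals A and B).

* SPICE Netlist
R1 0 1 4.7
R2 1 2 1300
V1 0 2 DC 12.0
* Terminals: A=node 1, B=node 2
R1 and R2 are in series across V1 (node 0 → node 1 → node 2), and the output A–B is taken across R2, so this is a voltage divider.
Series current: I = V1/(R1 + R2) = 12/(4.7 + 1300) = 12/1305 = 0.009198 A
V_R2 = I × R2 = V1 × R2/(R1 + R2) = 12 × 1300/1305 = 11.96 V

Final answer: 11.96 V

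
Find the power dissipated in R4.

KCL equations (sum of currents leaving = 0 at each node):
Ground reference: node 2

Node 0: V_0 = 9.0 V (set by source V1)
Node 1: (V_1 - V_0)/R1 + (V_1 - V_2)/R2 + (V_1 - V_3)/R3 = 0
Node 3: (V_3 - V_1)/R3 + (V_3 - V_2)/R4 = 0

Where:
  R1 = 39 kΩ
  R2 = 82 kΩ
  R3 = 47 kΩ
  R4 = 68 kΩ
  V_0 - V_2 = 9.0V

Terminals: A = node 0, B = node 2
Nodal analysis, taking node 2 as the 0 V reference.
Source V1 fixes V_0 = 9 V.
KCL at each unknown node (sum of currents leaving = 0; resistances in Ω):
  Node 1: (V_1 - 9)/39000 + (V_1 - 0)/82000 + (V_1 - V_3)/47000 = 0
  Node 3: (V_3 - V_1)/47000 + (V_3 - 0)/68000 = 0
Collecting terms (coefficients in siemens):
  0.00005911·V_1 - 0.00002128·V_3 = 0.0002308
  0.00003598·V_3 - 0.00002128·V_1 = 0
Determinant D = (0.00005911)(0.00003598) - (-0.00002128)(-0.00002128) = 0.000000001674
V_1 = [(0.0002308)(0.00003598) - (-0.00002128)(0)]/D = 4.959 V
V_3 = [(0.00005911)(0) - (0.0002308)(-0.00002128)]/D = 2.933 V
I_R4 = (V_2 - V_3)/R4 = (0 - 2.933)/68000 = -0.00004313 A
P_R4 = I_R4² × R4 = (-0.00004313)² × 68000 = 0.0001265 W

Final answer: 0.0001265 W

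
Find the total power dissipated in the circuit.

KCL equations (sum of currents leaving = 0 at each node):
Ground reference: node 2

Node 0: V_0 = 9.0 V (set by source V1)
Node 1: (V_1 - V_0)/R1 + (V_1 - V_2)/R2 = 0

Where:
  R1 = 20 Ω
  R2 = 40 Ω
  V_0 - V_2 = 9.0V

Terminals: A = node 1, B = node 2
Nodal analysis, taking node 2 as the 0 V reference.
Source V1 fixes V_0 = 9 V.
KCL at each unknown node (sum of currents leaving = 0; resistances in Ω):
  Node 1: (V_1 - 9)/20 + (V_1 - 0)/40 = 0
Collecting terms: 0.075 × V_1 = 0.45  =>  V_1 = 6 V
Power in each resistor, P = (ΔV)²/R:
  P_R1 = (9 - 6)²/20 = 0.45 W
  P_R2 = (6 - 0)²/40 = 0.9 W
P_total = P_R1 + P_R2 = 1.35 W

Final answer: 1.35 W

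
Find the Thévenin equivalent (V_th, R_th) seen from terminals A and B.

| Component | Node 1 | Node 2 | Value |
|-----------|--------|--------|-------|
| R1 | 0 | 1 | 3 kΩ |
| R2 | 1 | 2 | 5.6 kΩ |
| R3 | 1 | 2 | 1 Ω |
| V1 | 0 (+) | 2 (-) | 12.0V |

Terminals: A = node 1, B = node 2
Step 1 — V_th is the open-circuit voltage V_A - V_B (nothing connected across the terminals).
Nodal analysis, taking node 2 as the 0 V reference.
Source V1 fixes V_0 = 12 V.
KCL at each unknown node (sum of currents leaving = 0; resistances in Ω):
  Node 1: (V_1 - 12)/3000 + (V_1 - 0)/5600 + (V_1 - 0)/1 = 0
Collecting terms: 1.001 × V_1 = 0.004  =>  V_1 = 0.003998 V
V_th = V_1 - V_2 = 0.003998 - 0 = 0.003998 V
Step 2 — R_th: zero the source — replace V1 by a short circuit (node 2 merges into node 0) — and find the resistance seen between A (node 1) and B (node 0).
Reduce the network between node 1 (A) and node 0 (B) by series/parallel combination:
  Rp1 = R1 ‖ R2 ‖ R3 (parallel, all between nodes 0 and 1) = 1/(1/3000 + 1/5600 + 1/1) = 0.9995 Ω
R_th = 0.9995 Ω

Final answer: V_th = 0.003998 V, R_th = 0.9995 Ω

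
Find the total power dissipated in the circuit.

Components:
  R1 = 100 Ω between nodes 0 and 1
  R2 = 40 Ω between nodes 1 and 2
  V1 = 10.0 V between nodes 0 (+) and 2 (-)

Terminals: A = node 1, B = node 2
Nodal analysis, taking node 2 as the 0 V reference.
Source V1 fixes V_0 = 10 V.
KCL at each unknown node (sum of currents leaving = 0; resistances in Ω):
  Node 1: (V_1 - 10)/100 + (V_1 - 0)/40 = 0
Collecting terms: 0.035 × V_1 = 0.1  =>  V_1 = 2.857 V
Power in each resistor, P = (ΔV)²/R:
  P_R1 = (10 - 2.857)²/100 = 0.5102 W
  P_R2 = (2.857 - 0)²/40 = 0.2041 W
P_total = P_R1 + P_R2 = 0.7143 W

Final answer: 0.7143 W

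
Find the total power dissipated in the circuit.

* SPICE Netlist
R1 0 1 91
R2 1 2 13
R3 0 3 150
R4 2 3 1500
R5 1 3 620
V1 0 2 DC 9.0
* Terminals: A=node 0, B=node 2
Nodal analysis, taking node 2 as the 0 V reference.
Source V1 fixes V_0 = 9 V.
KCL at each unknown node (sum of currents leaving = 0; resistances in Ω):
  Node 1: (V_1 - 9)/91 + (V_1 - 0)/13 + (V_1 - V_3)/620 = 0
  Node 3: (V_3 - 9)/150 + (V_3 - 0)/1500 + (V_3 - V_1)/620 = 0
Collecting terms (coefficients in siemens):
  0.08952·V_1 - 0.001613·V_3 = 0.0989
  0.008946·V_3 - 0.001613·V_1 = 0.06
Determinant D = (0.08952)(0.008946) - (-0.001613)(-0.001613) = 0.0007983
V_1 = [(0.0989)(0.008946) - (-0.001613)(0.06)]/D = 1.23 V
V_3 = [(0.08952)(0.06) - (0.0989)(-0.001613)]/D = 6.928 V
Power in each resistor, P = (ΔV)²/R:
  P_R1 = (9 - 1.23)²/91 = 0.6635 W
  P_R2 = (1.23 - 0)²/13 = 0.1163 W
  P_R3 = (9 - 6.928)²/150 = 0.02861 W
  P_R4 = (0 - 6.928)²/1500 = 0.032 W
  P_R5 = (1.23 - 6.928)²/620 = 0.05238 W
P_total = P_R1 + P_R2 + P_R3 + P_R4 + P_R5 = 0.8928 W

Final answer: 0.8928 W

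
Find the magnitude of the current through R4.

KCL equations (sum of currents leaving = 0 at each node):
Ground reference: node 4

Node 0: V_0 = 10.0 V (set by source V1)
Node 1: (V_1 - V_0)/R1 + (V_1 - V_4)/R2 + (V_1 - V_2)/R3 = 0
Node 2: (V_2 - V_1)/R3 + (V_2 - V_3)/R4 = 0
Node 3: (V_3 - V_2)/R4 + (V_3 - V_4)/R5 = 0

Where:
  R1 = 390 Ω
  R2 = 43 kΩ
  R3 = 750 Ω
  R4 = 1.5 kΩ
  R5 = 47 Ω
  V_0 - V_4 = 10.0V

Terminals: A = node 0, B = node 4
Nodal analysis, taking node 4 as the 0 V reference.
Source V1 fixes V_0 = 10 V.
KCL at each unknown node (sum of currents leaving = 0; resistances in Ω):
  Node 1: (V_1 - 10)/390 + (V_1 - 0)/43000 + (V_1 - V_2)/750 = 0
  Node 2: (V_2 - V_1)/750 + (V_2 - V_3)/1500 = 0
  Node 3: (V_3 - V_2)/1500 + (V_3 - 0)/47 = 0
Collecting terms (coefficients in siemens):
  0.003921·V_1 - 0.001333·V_2 = 0.02564
  0.002·V_2 - 0.001333·V_1 - 0.0006667·V_3 = 0
  0.02194·V_3 - 0.0006667·V_2 = 0
Solving these 3 simultaneous equations (Gaussian elimination) gives:
  V_1 = 8.483 V, V_2 = 5.713 V, V_3 = 0.1736 V
I_R4 = (V_2 - V_3)/R4 = (5.713 - 0.1736)/1500 = 0.003693 A
|I_R4| = 0.003693 A

Final answer: |I_R4| = 0.003693 A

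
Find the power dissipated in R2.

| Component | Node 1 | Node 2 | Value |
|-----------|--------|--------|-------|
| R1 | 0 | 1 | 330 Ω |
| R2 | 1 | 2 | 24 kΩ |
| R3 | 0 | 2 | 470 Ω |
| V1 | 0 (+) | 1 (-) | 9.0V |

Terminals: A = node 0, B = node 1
Nodal analysis, taking node 1 as the 0 V reference.
Source V1 fixes V_0 = 9 V.
KCL at each unknown node (sum of currents leaving = 0; resistances in Ω):
  Node 2: (V_2 - 0)/24000 + (V_2 - 9)/470 = 0
Collecting terms: 0.002169 × V_2 = 0.01915  =>  V_2 = 8.827 V
I_R2 = (V_1 - V_2)/R2 = (0 - 8.827)/24000 = -0.0003678 A
P_R2 = I_R2² × R2 = (-0.0003678)² × 24000 = 0.003247 W

Final answer: 0.003247 W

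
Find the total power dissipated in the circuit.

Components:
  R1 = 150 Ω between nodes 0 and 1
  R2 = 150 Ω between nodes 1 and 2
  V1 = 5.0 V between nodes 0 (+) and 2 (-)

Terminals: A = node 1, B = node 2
Nodal analysis, taking node 2 as the 0 V reference.
Source V1 fixes V_0 = 5 V.
KCL at each unknown node (sum of currents leaving = 0; resistances in Ω):
  Node 1: (V_1 - 5)/150 + (V_1 - 0)/150 = 0
Collecting terms: 0.01333 × V_1 = 0.03333  =>  V_1 = 2.5 V
Power in each resistor, P = (ΔV)²/R:
  P_R1 = (5 - 2.5)²/150 = 0.04167 W
  P_R2 = (2.5 - 0)²/150 = 0.04167 W
P_total = P_R1 + P_R2 = 0.08333 W

Final answer: 0.08333 W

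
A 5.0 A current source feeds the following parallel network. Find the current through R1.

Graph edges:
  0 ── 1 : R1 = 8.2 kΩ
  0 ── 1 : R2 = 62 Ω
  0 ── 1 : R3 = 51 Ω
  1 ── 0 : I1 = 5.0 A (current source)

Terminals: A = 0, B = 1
All resistors sit directly between nodes 0 and 1, so they are in parallel and share one voltage V; the full source current 5 A splits among them.
1/R_par = 1/8200 + 1/62 + 1/51 = 0.03586 S  =>  R_par = 27.89 Ω
V = I × R_par = 5 × 27.89 = 139.4 V
I_R1 = V/R1 = 139.4/8200 = 0.017 A

Final answer: 0.017 A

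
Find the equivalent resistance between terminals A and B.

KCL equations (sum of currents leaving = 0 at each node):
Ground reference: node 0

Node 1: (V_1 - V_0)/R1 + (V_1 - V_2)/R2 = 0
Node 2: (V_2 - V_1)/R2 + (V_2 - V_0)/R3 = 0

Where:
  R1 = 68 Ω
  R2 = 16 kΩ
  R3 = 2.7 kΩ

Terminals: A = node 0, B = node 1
Reduce the network between node 0 (A) and node 1 (B) by series/parallel combination:
  Rs1 = R3 + R2 (series, joined only at node 2) = 2700 + 16000 = 18700 Ω
  Rp1 = R1 ‖ Rs1 (parallel, both between nodes 0 and 1) = 1/(1/68 + 1/18700) = 67.75 Ω
R_eq = 67.75 Ω

Final answer: 67.75 Ω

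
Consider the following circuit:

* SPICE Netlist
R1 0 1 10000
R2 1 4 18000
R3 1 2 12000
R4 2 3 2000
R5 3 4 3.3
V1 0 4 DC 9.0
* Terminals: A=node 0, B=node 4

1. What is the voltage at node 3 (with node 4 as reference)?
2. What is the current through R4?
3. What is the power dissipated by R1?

Nodal analysis, taking node 4 as the 0 V reference.
Source V1 fixes V_0 = 9 V.
KCL at each unknown node (sum of currents leaving = 0; resistances in Ω):
  Node 1: (V_1 - 9)/10000 + (V_1 - 0)/18000 + (V_1 - V_2)/12000 = 0
  Node 2: (V_2 - V_1)/12000 + (V_2 - V_3)/2000 = 0
  Node 3: (V_3 - V_2)/2000 + (V_3 - 0)/3.3 = 0
Collecting terms (coefficients in siemens):
  0.0002389·V_1 - 0.00008333·V_2 = 0.0009
  0.0005833·V_2 - 0.00008333·V_1 - 0.0005·V_3 = 0
  0.3035·V_3 - 0.0005·V_2 = 0
Solving these 3 simultaneous equations (Gaussian elimination) gives:
  V_1 = 3.965 V, V_2 = 0.5673 V, V_3 = 0.0009345 V
Part 1:
  Read off the nodal solution: V_3 = 0.0009345 V
Part 2:
  I_R4 = (V_2 - V_3)/R4 = (0.5673 - 0.0009345)/2000 = 0.0002832 A
  Magnitude: I_R4 = 0.0002832 A
Part 3:
  I_R1 = (V_0 - V_1)/R1 = (9 - 3.965)/10000 = 0.0005035 A
  P_R1 = I_R1² × R1 = (0.0005035)² × 10000 = 0.002535 W

Final answers:
1. V_3 = 0.0009345 V
2. I_R4 = 0.0002832 A
3. P_R1 = 0.002535 W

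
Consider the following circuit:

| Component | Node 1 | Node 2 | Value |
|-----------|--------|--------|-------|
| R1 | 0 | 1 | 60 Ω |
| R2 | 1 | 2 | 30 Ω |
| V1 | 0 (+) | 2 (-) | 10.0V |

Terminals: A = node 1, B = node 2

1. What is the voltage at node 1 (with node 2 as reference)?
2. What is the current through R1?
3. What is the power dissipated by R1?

Nodal analysis, taking node 2 as the 0 V reference.
Source V1 fixes V_0 = 10 V.
KCL at each unknown node (sum of currents leaving = 0; resistances in Ω):
  Node 1: (V_1 - 10)/60 + (V_1 - 0)/30 = 0
Collecting terms: 0.05 × V_1 = 0.1667  =>  V_1 = 3.333 V
Part 1:
  Read off the nodal solution: V_1 = 3.333 V
Part 2:
  I_R1 = (V_0 - V_1)/R1 = (10 - 3.333)/60 = 0.1111 A
  Magnitude: I_R1 = 0.1111 A
Part 3:
  I_R1 = (V_0 - V_1)/R1 = (10 - 3.333)/60 = 0.1111 A
  P_R1 = I_R1² × R1 = (0.1111)² × 60 = 0.7407 W

Final answers:
1. V_1 = 3.333 V
2. I_R1 = 0.1111 A
3. P_R1 = 0.7407 W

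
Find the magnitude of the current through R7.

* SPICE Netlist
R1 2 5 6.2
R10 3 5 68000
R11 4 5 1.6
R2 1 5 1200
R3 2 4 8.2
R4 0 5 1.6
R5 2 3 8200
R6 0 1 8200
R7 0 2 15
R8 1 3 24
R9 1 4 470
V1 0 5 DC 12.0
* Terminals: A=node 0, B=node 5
Nodal analysis, taking node 5 as the 0 V reference.
Source V1 fixes V_0 = 12 V.
KCL at each unknown node (sum of currents leaving = 0; resistances in Ω):
  Node 1: (V_1 - 0)/1200 + (V_1 - 12)/8200 + (V_1 - V_3)/24 + (V_1 - V_4)/470 = 0
  Node 2: (V_2 - 0)/6.2 + (V_2 - V_4)/8.2 + (V_2 - V_3)/8200 + (V_2 - 12)/15 = 0
  Node 3: (V_3 - V_2)/8200 + (V_3 - V_1)/24 + (V_3 - 0)/68000 = 0
  Node 4: (V_4 - V_2)/8.2 + (V_4 - V_1)/470 + (V_4 - 0)/1.6 = 0
Collecting terms (coefficients in siemens):
  0.04475·V_1 - 0.04167·V_3 - 0.002128·V_4 = 0.001463
  0.35·V_2 - 0.000122·V_3 - 0.122·V_4 = 0.8
  0.0418·V_3 - 0.04167·V_1 - 0.000122·V_2 = 0
  0.7491·V_4 - 0.002128·V_1 - 0.122·V_2 = 0
Solving these 4 simultaneous equations (Gaussian elimination) gives:
  V_1 = 0.8085 V, V_2 = 2.424 V, V_3 = 0.8129 V, V_4 = 0.3969 V
I_R7 = (V_0 - V_2)/R7 = (12 - 2.424)/15 = 0.6384 A
|I_R7| = 0.6384 A

Final answer: |I_R7| = 0.6384 A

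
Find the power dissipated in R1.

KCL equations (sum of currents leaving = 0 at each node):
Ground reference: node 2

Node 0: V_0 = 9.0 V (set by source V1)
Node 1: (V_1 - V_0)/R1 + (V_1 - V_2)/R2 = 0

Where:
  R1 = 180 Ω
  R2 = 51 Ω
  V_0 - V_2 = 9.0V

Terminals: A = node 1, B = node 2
Nodal analysis, taking node 2 as the 0 V reference.
Source V1 fixes V_0 = 9 V.
KCL at each unknown node (sum of currents leaving = 0; resistances in Ω):
  Node 1: (V_1 - 9)/180 + (V_1 - 0)/51 = 0
Collecting terms: 0.02516 × V_1 = 0.05  =>  V_1 = 1.987 V
I_R1 = (V_0 - V_1)/R1 = (9 - 1.987)/180 = 0.03896 A
P_R1 = I_R1² × R1 = (0.03896)² × 180 = 0.2732 W

Final answer: 0.2732 W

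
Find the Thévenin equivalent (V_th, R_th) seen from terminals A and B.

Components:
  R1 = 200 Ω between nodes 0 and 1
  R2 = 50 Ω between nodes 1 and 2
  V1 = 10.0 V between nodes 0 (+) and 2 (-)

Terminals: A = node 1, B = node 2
Step 1 — V_th is the open-circuit voltage V_A - V_B (nothing connected across the terminals).
Nodal analysis, taking node 2 as the 0 V reference.
Source V1 fixes V_0 = 10 V.
KCL at each unknown node (sum of currents leaving = 0; resistances in Ω):
  Node 1: (V_1 - 10)/200 + (V_1 - 0)/50 = 0
Collecting terms: 0.025 × V_1 = 0.05  =>  V_1 = 2 V
V_th = V_1 - V_2 = 2 - 0 = 2 V
Step 2 — R_th: zero the source — replace V1 by a short circuit (node 2 merges into node 0) — and find the resistance seen between A (node 1) and B (node 0).
Reduce the network between node 1 (A) and node 0 (B) by series/parallel combination:
  Rp1 = R1 ‖ R2 (parallel, both between nodes 0 and 1) = 1/(1/200 + 1/50) = 40 Ω
R_th = 40 Ω

Final answer: V_th = 2 V, R_th = 40 Ω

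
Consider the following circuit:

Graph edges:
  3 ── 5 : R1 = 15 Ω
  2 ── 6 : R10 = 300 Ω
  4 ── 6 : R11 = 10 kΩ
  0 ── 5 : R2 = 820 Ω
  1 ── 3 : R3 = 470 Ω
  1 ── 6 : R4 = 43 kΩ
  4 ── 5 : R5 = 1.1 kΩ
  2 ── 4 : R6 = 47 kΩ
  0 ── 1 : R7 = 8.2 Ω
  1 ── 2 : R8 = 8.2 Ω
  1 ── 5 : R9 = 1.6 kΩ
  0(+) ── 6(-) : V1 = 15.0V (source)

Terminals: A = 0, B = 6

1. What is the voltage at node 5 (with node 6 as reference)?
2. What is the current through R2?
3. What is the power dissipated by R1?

Nodal analysis, taking node 6 as the 0 V reference.
Source V1 fixes V_0 = 15 V.
KCL at each unknown node (sum of currents leaving = 0; resistances in Ω):
  Node 1: (V_1 - V_3)/470 + (V_1 - 0)/43000 + (V_1 - 15)/8.2 + (V_1 - V_2)/8.2 + (V_1 - V_5)/1600 = 0
  Node 2: (V_2 - V_4)/47000 + (V_2 - V_1)/8.2 + (V_2 - 0)/300 = 0
  Node 3: (V_3 - V_5)/15 + (V_3 - V_1)/470 = 0
  Node 4: (V_4 - V_5)/1100 + (V_4 - V_2)/47000 + (V_4 - 0)/10000 = 0
  Node 5: (V_5 - V_3)/15 + (V_5 - 15)/820 + (V_5 - V_4)/1100 + (V_5 - V_1)/1600 = 0
Collecting terms (coefficients in siemens):
  0.2467·V_1 - 0.122·V_2 - 0.002128·V_3 - 0.000625·V_5 = 1.829
  0.1253·V_2 - 0.122·V_1 - 0.00002128·V_4 = 0
  0.06879·V_3 - 0.002128·V_1 - 0.06667·V_5 = 0
  0.00103·V_4 - 0.00002128·V_2 - 0.0009091·V_5 = 0
  0.06942·V_5 - 0.000625·V_1 - 0.06667·V_3 - 0.0009091·V_4 = 0.01829
Solving these 5 simultaneous equations (Gaussian elimination) gives:
  V_1 = 14.6 V, V_2 = 14.22 V, V_3 = 14.41 V, V_4 = 13 V
  V_5 = 14.4 V
Part 1:
  Read off the nodal solution: V_5 = 14.4 V
Part 2:
  I_R2 = (V_0 - V_5)/R2 = (15 - 14.4)/820 = 0.0007299 A
  Magnitude: I_R2 = 0.0007299 A
Part 3:
  I_R1 = (V_3 - V_5)/R1 = (14.41 - 14.4)/15 = 0.0004176 A
  P_R1 = I_R1² × R1 = (0.0004176)² × 15 = 0.000002616 W

Final answers:
1. V_5 = 14.4 V
2. I_R2 = 0.0007299 A
3. P_R1 = 2.616e-06 W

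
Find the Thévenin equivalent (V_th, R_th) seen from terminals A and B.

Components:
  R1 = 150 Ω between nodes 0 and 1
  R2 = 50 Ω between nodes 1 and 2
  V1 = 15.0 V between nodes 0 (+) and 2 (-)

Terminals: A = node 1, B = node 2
Step 1 — V_th is the open-circuit voltage V_A - V_B (nothing connected across the terminals).
Nodal analysis, taking node 2 as the 0 V reference.
Source V1 fixes V_0 = 15 V.
KCL at each unknown node (sum of currents leaving = 0; resistances in Ω):
  Node 1: (V_1 - 15)/150 + (V_1 - 0)/50 = 0
Collecting terms: 0.02667 × V_1 = 0.1  =>  V_1 = 3.75 V
V_th = V_1 - V_2 = 3.75 - 0 = 3.75 V
Step 2 — R_th: zero the source — replace V1 by a short circuit (node 2 merges into node 0) — and find the resistance seen between A (node 1) and B (node 0).
Reduce the network between node 1 (A) and node 0 (B) by series/parallel combination:
  Rp1 = R1 ‖ R2 (parallel, both between nodes 0 and 1) = 1/(1/150 + 1/50) = 37.5 Ω
R_th = 37.5 Ω

Final answer: V_th = 3.75 V, R_th = 37.5 Ω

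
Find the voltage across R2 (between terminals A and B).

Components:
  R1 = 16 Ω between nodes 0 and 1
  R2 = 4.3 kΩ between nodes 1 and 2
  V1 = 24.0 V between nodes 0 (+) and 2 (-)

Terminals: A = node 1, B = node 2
R1 and R2 are in series across V1 (node 0 → node 1 → node 2), and the output A–B is taken across R2, so this is a voltage divider.
Series current: I = V1/(R1 + R2) = 24/(16 + 4300) = 24/4316 = 0.005561 A
V_R2 = I × R2 = V1 × R2/(R1 + R2) = 24 × 4300/4316 = 23.91 V

Final answer: 23.91 V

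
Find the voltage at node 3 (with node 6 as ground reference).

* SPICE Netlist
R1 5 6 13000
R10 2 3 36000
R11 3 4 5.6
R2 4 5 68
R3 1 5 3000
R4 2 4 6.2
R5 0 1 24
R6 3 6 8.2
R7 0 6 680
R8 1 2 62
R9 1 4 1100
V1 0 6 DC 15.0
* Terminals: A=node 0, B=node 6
Nodal analysis, taking node 6 as the 0 V reference.
Source V1 fixes V_0 = 15 V.
KCL at each unknown node (sum of currents leaving = 0; resistances in Ω):
  Node 1: (V_1 - V_5)/3000 + (V_1 - 15)/24 + (V_1 - V_2)/62 + (V_1 - V_4)/1100 = 0
  Node 2: (V_2 - V_4)/6.2 + (V_2 - V_1)/62 + (V_2 - V_3)/36000 = 0
  Node 3: (V_3 - 0)/8.2 + (V_3 - V_2)/36000 + (V_3 - V_4)/5.6 = 0
  Node 4: (V_4 - V_5)/68 + (V_4 - V_2)/6.2 + (V_4 - V_1)/1100 + (V_4 - V_3)/5.6 = 0
  Node 5: (V_5 - 0)/13000 + (V_5 - V_4)/68 + (V_5 - V_1)/3000 = 0
Collecting terms (coefficients in siemens):
  0.05904·V_1 - 0.01613·V_2 - 0.0009091·V_4 - 0.0003333·V_5 = 0.625
  0.1774·V_2 - 0.01613·V_1 - 0.00002778·V_3 - 0.1613·V_4 = 0
  0.3006·V_3 - 0.00002778·V_2 - 0.1786·V_4 = 0
  0.3555·V_4 - 0.0009091·V_1 - 0.1613·V_2 - 0.1786·V_3 - 0.01471·V_5 = 0
  0.01512·V_5 - 0.0003333·V_1 - 0.01471·V_4 = 0
Solving these 5 simultaneous equations (Gaussian elimination) gives:
  V_1 = 11.42 V, V_2 = 2.905 V, V_3 = 1.22 V, V_4 = 2.053 V
  V_5 = 2.25 V
The requested potential is V_3 = 1.22 V.

Final answer: V_3 = 1.22 V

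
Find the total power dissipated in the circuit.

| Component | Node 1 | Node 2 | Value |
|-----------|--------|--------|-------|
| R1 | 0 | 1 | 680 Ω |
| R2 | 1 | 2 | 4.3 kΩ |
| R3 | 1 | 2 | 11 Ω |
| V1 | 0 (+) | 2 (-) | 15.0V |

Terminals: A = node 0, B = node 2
Nodal analysis, taking node 2 as the 0 V reference.
Source V1 fixes V_0 = 15 V.
KCL at each unknown node (sum of currents leaving = 0; resistances in Ω):
  Node 1: (V_1 - 15)/680 + (V_1 - 0)/4300 + (V_1 - 0)/11 = 0
Collecting terms: 0.09261 × V_1 = 0.02206  =>  V_1 = 0.2382 V
Power in each resistor, P = (ΔV)²/R:
  P_R1 = (15 - 0.2382)²/680 = 0.3205 W
  P_R2 = (0.2382 - 0)²/4300 = 0.00001319 W
  P_R3 = (0.2382 - 0)²/11 = 0.005157 W
P_total = P_R1 + P_R2 + P_R3 = 0.3256 W

Final answer: 0.3256 W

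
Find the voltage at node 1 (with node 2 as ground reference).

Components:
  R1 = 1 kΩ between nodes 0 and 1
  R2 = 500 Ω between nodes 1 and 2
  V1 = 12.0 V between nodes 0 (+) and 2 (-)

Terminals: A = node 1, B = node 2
Nodal analysis, taking node 2 as the 0 V reference.
Source V1 fixes V_0 = 12 V.
KCL at each unknown node (sum of currents leaving = 0; resistances in Ω):
  Node 1: (V_1 - 12)/1000 + (V_1 - 0)/500 = 0
Collecting terms: 0.003 × V_1 = 0.012  =>  V_1 = 4 V
The requested potential is V_1 = 4 V.

Final answer: V_1 = 4 V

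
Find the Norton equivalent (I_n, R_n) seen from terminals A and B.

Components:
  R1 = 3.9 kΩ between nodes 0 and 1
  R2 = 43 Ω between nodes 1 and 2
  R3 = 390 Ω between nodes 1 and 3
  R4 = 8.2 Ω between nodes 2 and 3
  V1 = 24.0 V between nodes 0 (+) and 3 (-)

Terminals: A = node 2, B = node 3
Find the Thévenin equivalent first; then I_n = V_th/R_th and R_n = R_th.
Step 1 — V_th is the open-circuit voltage V_A - V_B (nothing connected across the terminals).
Nodal analysis, taking node 3 as the 0 V reference.
Source V1 fixes V_0 = 24 V.
KCL at each unknown node (sum of currents leaving = 0; resistances in Ω):
  Node 1: (V_1 - 24)/3900 + (V_1 - V_2)/43 + (V_1 - 0)/390 = 0
  Node 2: (V_2 - V_1)/43 + (V_2 - 0)/8.2 = 0
Collecting terms (coefficients in siemens):
  0.02608·V_1 - 0.02326·V_2 = 0.006154
  0.1452·V_2 - 0.02326·V_1 = 0
Determinant D = (0.02608)(0.1452) - (-0.02326)(-0.02326) = 0.003246
V_1 = [(0.006154)(0.1452) - (-0.02326)(0)]/D = 0.2753 V
V_2 = [(0.02608)(0) - (0.006154)(-0.02326)]/D = 0.04409 V
V_th = V_2 - V_3 = 0.04409 - 0 = 0.04409 V
Step 2 — R_th: zero the source — replace V1 by a short circuit (node 3 merges into node 0) — and find the resistance seen between A (node 2) and B (node 0).
Reduce the network between node 2 (A) and node 0 (B) by series/parallel combination:
  Rp1 = R1 ‖ R3 (parallel, both between nodes 0 and 1) = 1/(1/3900 + 1/390) = 354.5 Ω
  Rs1 = R2 + Rp1 (series, joined only at node 1) = 43 + 354.5 = 397.5 Ω
  Rp2 = R4 ‖ Rs1 (parallel, both between nodes 0 and 2) = 1/(1/8.2 + 1/397.5) = 8.034 Ω
R_th = 8.034 Ω
I_n = V_th/R_th = 0.04409/8.034 = 0.005488 A, and R_n = R_th = 8.034 Ω

Final answer: I_n = 0.005488 A, R_n = 8.034 Ω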